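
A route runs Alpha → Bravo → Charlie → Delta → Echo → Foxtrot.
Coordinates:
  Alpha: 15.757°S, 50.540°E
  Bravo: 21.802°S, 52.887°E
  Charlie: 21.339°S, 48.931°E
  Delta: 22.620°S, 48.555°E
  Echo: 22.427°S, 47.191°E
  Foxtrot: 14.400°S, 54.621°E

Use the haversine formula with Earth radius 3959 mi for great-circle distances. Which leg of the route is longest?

Echo–Foxtrot

Leg distances:
Alpha→Bravo: 445.0 mi
Bravo→Charlie: 256.2 mi
Charlie→Delta: 91.7 mi
Delta→Echo: 88.1 mi
Echo→Foxtrot: 737.8 mi
The longest leg is Echo–Foxtrot at 737.8 mi.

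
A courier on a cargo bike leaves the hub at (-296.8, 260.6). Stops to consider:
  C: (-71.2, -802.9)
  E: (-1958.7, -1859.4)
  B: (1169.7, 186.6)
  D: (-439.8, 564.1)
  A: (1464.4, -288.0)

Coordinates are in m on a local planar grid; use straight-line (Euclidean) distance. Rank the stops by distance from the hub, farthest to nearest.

E, A, B, C, D

Distances from the hub:
E (-1958.7, -1859.4): 2693.8 m
A (1464.4, -288.0): 1844.7 m
B (1169.7, 186.6): 1468.4 m
C (-71.2, -802.9): 1087.2 m
D (-439.8, 564.1): 335.5 m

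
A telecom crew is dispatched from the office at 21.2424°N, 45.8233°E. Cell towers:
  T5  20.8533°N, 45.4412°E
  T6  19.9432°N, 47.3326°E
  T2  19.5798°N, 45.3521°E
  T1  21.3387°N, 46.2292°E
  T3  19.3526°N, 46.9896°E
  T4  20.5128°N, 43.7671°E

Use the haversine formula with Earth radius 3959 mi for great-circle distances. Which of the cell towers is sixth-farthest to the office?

Distances from the office (21.2424°N, 45.8233°E):
T3: 150.9 mi
T4: 142.0 mi
T6: 132.6 mi
T2: 118.9 mi
T5: 36.5 mi
T1: 27.0 mi
The sixth-farthest is T1 at 27.0 mi.

T1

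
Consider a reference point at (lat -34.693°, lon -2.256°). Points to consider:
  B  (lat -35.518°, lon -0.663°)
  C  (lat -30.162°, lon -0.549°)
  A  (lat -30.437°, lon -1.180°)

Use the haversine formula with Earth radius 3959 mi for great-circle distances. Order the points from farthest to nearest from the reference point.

Distances from the reference point:
C (lat -30.162°, lon -0.549°): 328.5 mi
A (lat -30.437°, lon -1.180°): 300.7 mi
B (lat -35.518°, lon -0.663°): 106.6 mi

C, A, B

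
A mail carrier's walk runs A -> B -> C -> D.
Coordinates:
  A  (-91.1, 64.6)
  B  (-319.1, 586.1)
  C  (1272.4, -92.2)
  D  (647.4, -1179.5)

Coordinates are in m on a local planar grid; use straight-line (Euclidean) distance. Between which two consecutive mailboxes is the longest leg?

B–C

Leg distances:
A→B: 569.2 m
B→C: 1730.0 m
C→D: 1254.1 m
The longest leg is B–C at 1730.0 m.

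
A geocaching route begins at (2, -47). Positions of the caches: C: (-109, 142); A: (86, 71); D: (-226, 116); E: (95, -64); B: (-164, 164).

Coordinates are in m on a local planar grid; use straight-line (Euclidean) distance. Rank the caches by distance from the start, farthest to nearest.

D, B, C, A, E

Distance from the start at (2, -47) to each:
D (-226, 116): 280.3 m
B (-164, 164): 268.5 m
C (-109, 142): 219.2 m
A (86, 71): 144.8 m
E (95, -64): 94.5 m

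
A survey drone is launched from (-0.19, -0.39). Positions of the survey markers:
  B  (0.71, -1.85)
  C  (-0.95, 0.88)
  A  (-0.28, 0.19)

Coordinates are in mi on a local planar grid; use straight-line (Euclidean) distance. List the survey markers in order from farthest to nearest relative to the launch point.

B, C, A

Distance from the launch point at (-0.19, -0.39) to each:
B (0.71, -1.85): 1.7 mi
C (-0.95, 0.88): 1.5 mi
A (-0.28, 0.19): 0.6 mi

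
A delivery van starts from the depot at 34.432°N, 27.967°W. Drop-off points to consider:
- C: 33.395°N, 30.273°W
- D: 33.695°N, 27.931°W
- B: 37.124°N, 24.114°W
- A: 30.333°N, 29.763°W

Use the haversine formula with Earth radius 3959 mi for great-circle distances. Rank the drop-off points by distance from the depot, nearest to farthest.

D, C, B, A

Computing each great-circle distance from 34.432°N, 27.967°W:
D 33.695°N, 27.931°W: 51.0 mi
C 33.395°N, 30.273°W: 150.4 mi
B 37.124°N, 24.114°W: 285.0 mi
A 30.333°N, 29.763°W: 302.0 mi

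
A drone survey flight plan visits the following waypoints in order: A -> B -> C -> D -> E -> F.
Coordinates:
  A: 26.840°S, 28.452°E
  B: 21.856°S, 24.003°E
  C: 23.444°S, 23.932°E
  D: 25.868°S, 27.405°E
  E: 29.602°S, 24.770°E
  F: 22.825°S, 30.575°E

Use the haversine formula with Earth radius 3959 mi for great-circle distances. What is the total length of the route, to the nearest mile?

Leg distances:
A→B: 443.8 mi  (cumulative 443.8 mi)
B→C: 109.8 mi  (cumulative 553.6 mi)
C→D: 275.0 mi  (cumulative 828.6 mi)
D→E: 304.2 mi  (cumulative 1132.8 mi)
E→F: 590.3 mi  (cumulative 1723.1 mi)
Total route length ≈ 1723 mi.

1723 mi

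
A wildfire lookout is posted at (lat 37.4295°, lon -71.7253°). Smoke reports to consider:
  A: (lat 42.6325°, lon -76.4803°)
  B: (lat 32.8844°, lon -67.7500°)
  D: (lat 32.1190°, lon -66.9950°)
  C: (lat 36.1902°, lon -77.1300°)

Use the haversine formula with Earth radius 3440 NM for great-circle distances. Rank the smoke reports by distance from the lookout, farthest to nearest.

Distances from the lookout:
D (lat 32.1190°, lon -66.9950°): 394.9 NM
A (lat 42.6325°, lon -76.4803°): 381.1 NM
B (lat 32.8844°, lon -67.7500°): 335.4 NM
C (lat 36.1902°, lon -77.1300°): 270.2 NM

D, A, B, C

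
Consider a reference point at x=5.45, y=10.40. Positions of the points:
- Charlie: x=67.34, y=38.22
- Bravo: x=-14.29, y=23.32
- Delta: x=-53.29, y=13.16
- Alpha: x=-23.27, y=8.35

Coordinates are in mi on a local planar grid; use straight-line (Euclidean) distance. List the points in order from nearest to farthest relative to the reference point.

Bravo, Alpha, Delta, Charlie

Distances from the reference point:
Bravo x=-14.29, y=23.32: 23.6 mi
Alpha x=-23.27, y=8.35: 28.8 mi
Delta x=-53.29, y=13.16: 58.8 mi
Charlie x=67.34, y=38.22: 67.9 mi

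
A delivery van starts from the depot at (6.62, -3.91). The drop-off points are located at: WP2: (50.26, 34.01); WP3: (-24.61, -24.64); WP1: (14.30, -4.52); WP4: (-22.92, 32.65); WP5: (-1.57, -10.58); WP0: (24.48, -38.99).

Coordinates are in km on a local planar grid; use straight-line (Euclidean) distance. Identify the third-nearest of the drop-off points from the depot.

WP3

Distances from the depot ((6.62, -3.91)):
WP1: 7.7 km
WP5: 10.6 km
WP3: 37.5 km
WP0: 39.4 km
WP4: 47.0 km
WP2: 57.8 km
The third-nearest is WP3 at 37.5 km.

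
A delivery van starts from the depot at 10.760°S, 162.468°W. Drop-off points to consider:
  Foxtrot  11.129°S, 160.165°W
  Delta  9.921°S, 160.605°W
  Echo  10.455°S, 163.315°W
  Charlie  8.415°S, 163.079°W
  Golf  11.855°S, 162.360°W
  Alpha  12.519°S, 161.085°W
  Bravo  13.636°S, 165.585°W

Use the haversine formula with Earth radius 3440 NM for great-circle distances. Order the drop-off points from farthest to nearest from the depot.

Distance from the depot at 10.760°S, 162.468°W to each:
Bravo 13.636°S, 165.585°W: 251.5 NM
Charlie 8.415°S, 163.079°W: 145.4 NM
Foxtrot 11.129°S, 160.165°W: 137.6 NM
Alpha 12.519°S, 161.085°W: 133.3 NM
Delta 9.921°S, 160.605°W: 121.0 NM
Golf 11.855°S, 162.360°W: 66.0 NM
Echo 10.455°S, 163.315°W: 53.2 NM

Bravo, Charlie, Foxtrot, Alpha, Delta, Golf, Echo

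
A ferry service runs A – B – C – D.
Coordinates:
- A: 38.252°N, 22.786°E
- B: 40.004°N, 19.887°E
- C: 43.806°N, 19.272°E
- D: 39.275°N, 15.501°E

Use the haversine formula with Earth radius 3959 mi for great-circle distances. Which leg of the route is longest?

C–D

Leg distances:
A→B: 197.0 mi
B→C: 264.6 mi
C→D: 368.8 mi
The longest leg is C–D at 368.8 mi.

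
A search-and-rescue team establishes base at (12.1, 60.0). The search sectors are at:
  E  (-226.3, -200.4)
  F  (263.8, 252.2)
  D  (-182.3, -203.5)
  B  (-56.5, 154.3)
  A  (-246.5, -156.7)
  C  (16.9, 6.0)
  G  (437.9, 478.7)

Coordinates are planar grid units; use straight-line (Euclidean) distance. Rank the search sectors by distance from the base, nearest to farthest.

C, B, F, D, A, E, G

Distances from the base:
C (16.9, 6.0): 54.2
B (-56.5, 154.3): 116.6
F (263.8, 252.2): 316.7
D (-182.3, -203.5): 327.5
A (-246.5, -156.7): 337.4
E (-226.3, -200.4): 353.0
G (437.9, 478.7): 597.2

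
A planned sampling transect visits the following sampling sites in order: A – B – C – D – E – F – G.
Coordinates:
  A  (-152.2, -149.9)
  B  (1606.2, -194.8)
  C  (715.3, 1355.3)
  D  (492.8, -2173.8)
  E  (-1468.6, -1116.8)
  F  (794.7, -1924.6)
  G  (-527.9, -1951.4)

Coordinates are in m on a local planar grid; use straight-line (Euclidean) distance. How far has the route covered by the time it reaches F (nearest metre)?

11714 m

Leg distances:
A→B: 1759.0 m  (cumulative 1759.0 m)
B→C: 1787.9 m  (cumulative 3546.9 m)
C→D: 3536.1 m  (cumulative 7083.0 m)
D→E: 2228.1 m  (cumulative 9311.0 m)
E→F: 2403.1 m  (cumulative 11714.2 m)
Cumulative distance at F ≈ 11714 m.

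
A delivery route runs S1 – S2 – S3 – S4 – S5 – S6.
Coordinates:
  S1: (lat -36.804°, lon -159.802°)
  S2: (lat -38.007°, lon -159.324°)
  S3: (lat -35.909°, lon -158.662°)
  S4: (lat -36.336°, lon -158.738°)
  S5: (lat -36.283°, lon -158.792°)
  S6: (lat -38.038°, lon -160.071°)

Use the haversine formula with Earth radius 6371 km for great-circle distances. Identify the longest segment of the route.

Leg distances:
S1→S2: 140.3 km
S2→S3: 240.6 km
S3→S4: 48.0 km
S4→S5: 7.6 km
S5→S6: 225.7 km
The longest leg is S2–S3 at 240.6 km.

S2–S3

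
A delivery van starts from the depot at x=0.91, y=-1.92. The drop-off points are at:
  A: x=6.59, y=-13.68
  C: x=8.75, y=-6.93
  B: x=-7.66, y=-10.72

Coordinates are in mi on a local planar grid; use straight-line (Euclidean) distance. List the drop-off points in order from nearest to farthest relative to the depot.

C, B, A

Distances from the depot:
C x=8.75, y=-6.93: 9.3 mi
B x=-7.66, y=-10.72: 12.3 mi
A x=6.59, y=-13.68: 13.1 mi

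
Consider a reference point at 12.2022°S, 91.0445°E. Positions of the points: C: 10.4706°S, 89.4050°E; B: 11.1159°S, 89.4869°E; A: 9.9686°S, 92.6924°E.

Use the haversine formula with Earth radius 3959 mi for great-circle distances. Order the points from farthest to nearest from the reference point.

Distances from the reference point:
A 9.9686°S, 92.6924°E: 190.5 mi
C 10.4706°S, 89.4050°E: 163.3 mi
B 11.1159°S, 89.4869°E: 129.4 mi

A, C, B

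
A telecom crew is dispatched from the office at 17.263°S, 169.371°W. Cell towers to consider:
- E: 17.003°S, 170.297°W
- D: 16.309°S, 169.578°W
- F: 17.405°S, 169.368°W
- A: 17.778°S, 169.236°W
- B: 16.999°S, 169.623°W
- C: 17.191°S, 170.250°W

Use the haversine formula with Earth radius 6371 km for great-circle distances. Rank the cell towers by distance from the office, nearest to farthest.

F, B, A, C, E, D

Distances from the office:
F 17.405°S, 169.368°W: 15.8 km
B 16.999°S, 169.623°W: 39.7 km
A 17.778°S, 169.236°W: 59.0 km
C 17.191°S, 170.250°W: 93.7 km
E 17.003°S, 170.297°W: 102.6 km
D 16.309°S, 169.578°W: 108.3 km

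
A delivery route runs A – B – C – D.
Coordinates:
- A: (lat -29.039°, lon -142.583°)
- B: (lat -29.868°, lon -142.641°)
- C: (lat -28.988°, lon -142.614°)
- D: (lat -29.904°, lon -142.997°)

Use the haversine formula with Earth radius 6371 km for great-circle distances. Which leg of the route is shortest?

Leg distances:
A→B: 92.4 km
B→C: 97.9 km
C→D: 108.4 km
The shortest leg is A–B at 92.4 km.

A–B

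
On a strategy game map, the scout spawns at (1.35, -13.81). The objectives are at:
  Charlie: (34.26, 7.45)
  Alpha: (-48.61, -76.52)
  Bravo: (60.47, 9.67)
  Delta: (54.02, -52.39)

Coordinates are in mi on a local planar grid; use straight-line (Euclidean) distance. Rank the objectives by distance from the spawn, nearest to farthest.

Computing each straight-line distance from (1.35, -13.81):
Charlie (34.26, 7.45): 39.2 mi
Bravo (60.47, 9.67): 63.6 mi
Delta (54.02, -52.39): 65.3 mi
Alpha (-48.61, -76.52): 80.2 mi

Charlie, Bravo, Delta, Alpha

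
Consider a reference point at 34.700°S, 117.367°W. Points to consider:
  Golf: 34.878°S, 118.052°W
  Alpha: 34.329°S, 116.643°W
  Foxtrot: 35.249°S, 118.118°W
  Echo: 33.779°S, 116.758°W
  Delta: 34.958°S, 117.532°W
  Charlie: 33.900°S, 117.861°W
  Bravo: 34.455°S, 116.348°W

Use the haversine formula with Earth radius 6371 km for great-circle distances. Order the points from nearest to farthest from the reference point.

Delta, Golf, Alpha, Foxtrot, Bravo, Charlie, Echo

Computing each great-circle distance from 34.700°S, 117.367°W:
Delta 34.958°S, 117.532°W: 32.4 km
Golf 34.878°S, 118.052°W: 65.6 km
Alpha 34.329°S, 116.643°W: 78.1 km
Foxtrot 35.249°S, 118.118°W: 91.7 km
Bravo 34.455°S, 116.348°W: 97.2 km
Charlie 33.900°S, 117.861°W: 99.9 km
Echo 33.779°S, 116.758°W: 116.7 km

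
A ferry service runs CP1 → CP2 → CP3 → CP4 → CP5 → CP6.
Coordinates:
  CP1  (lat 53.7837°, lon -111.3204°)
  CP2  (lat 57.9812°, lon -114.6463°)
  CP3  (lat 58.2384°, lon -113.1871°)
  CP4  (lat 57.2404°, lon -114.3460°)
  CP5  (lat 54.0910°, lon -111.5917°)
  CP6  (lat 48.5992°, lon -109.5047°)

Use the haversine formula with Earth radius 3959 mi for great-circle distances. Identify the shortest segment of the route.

Leg distances:
CP1→CP2: 317.3 mi
CP2→CP3: 56.2 mi
CP3→CP4: 81.1 mi
CP4→CP5: 242.6 mi
CP5→CP6: 390.0 mi
The shortest leg is CP2–CP3 at 56.2 mi.

CP2–CP3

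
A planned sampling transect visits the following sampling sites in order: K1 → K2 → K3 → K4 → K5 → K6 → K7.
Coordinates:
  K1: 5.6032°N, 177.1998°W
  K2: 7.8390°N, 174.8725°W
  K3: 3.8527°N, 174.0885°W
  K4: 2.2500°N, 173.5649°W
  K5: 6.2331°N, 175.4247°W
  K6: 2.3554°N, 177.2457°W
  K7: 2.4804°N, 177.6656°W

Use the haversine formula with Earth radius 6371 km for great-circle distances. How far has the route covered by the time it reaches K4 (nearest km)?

997 km

Leg distances:
K1→K2: 357.6 km  (cumulative 357.6 km)
K2→K3: 451.7 km  (cumulative 809.2 km)
K3→K4: 187.5 km  (cumulative 996.7 km)
Cumulative distance at K4 ≈ 997 km.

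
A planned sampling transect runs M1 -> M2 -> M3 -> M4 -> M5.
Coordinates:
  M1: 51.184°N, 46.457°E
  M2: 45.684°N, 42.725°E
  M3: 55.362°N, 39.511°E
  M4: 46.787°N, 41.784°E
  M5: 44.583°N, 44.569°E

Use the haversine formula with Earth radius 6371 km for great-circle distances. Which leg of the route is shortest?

Leg distances:
M1→M2: 670.5 km
M2→M3: 1099.6 km
M3→M4: 966.5 km
M4→M5: 326.9 km
The shortest leg is M4–M5 at 326.9 km.

M4–M5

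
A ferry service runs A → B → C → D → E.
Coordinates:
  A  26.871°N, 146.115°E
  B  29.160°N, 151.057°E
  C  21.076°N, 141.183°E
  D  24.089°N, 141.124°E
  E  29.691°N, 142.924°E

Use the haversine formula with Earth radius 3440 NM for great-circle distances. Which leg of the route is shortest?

C–D

Leg distances:
A→B: 295.8 NM
B→C: 723.0 NM
C→D: 180.9 NM
D→E: 349.9 NM
The shortest leg is C–D at 180.9 NM.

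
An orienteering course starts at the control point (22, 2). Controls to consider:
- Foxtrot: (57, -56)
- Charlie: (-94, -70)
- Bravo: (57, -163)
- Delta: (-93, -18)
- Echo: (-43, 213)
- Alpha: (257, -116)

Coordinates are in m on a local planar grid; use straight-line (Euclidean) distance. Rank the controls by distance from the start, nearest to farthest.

Foxtrot, Delta, Charlie, Bravo, Echo, Alpha

Distances from the start:
Foxtrot (57, -56): 67.7 m
Delta (-93, -18): 116.7 m
Charlie (-94, -70): 136.5 m
Bravo (57, -163): 168.7 m
Echo (-43, 213): 220.8 m
Alpha (257, -116): 263.0 m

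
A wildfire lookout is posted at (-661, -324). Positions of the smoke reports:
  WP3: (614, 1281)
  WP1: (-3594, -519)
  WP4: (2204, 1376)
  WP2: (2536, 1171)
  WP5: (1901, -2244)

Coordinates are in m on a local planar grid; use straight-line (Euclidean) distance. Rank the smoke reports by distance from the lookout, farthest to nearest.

Distance from the lookout at (-661, -324) to each:
WP2 (2536, 1171): 3529.3 m
WP4 (2204, 1376): 3331.4 m
WP5 (1901, -2244): 3201.6 m
WP1 (-3594, -519): 2939.5 m
WP3 (614, 1281): 2049.8 m

WP2, WP4, WP5, WP1, WP3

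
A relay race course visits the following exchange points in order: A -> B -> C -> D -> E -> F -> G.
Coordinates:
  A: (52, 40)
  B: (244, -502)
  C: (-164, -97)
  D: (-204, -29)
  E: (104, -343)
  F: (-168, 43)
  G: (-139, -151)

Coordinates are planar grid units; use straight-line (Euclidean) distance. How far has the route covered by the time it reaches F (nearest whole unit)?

Leg distances:
A→B: 575.0  (cumulative 575.0)
B→C: 574.9  (cumulative 1149.9)
C→D: 78.9  (cumulative 1228.8)
D→E: 439.8  (cumulative 1668.6)
E→F: 472.2  (cumulative 2140.8)
Cumulative distance at F ≈ 2141.

2141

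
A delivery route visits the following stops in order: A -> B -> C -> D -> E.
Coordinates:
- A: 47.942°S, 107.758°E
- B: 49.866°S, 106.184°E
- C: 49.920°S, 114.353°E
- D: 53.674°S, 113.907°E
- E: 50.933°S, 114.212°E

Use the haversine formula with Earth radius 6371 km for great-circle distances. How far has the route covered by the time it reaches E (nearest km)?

1552 km

Leg distances:
A→B: 242.9 km  (cumulative 242.9 km)
B→C: 584.9 km  (cumulative 827.8 km)
C→D: 418.5 km  (cumulative 1246.4 km)
D→E: 305.5 km  (cumulative 1551.9 km)
Cumulative distance at E ≈ 1552 km.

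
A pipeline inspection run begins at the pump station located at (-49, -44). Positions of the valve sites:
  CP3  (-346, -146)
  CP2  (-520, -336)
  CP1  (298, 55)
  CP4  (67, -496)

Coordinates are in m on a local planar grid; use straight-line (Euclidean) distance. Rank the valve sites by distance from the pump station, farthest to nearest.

CP2, CP4, CP1, CP3

Computing each straight-line distance from (-49, -44):
CP2 (-520, -336): 554.2 m
CP4 (67, -496): 466.6 m
CP1 (298, 55): 360.8 m
CP3 (-346, -146): 314.0 m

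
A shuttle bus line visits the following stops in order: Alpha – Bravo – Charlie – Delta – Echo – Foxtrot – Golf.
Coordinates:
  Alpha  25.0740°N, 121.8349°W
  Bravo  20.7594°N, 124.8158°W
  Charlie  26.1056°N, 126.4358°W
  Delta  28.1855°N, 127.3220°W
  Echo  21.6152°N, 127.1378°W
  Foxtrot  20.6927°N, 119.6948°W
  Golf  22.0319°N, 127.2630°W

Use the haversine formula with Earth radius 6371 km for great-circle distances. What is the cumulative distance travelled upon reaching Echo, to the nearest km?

2164 km

Leg distances:
Alpha→Bravo: 568.6 km  (cumulative 568.6 km)
Bravo→Charlie: 617.0 km  (cumulative 1185.6 km)
Charlie→Delta: 247.3 km  (cumulative 1432.9 km)
Delta→Echo: 730.8 km  (cumulative 2163.8 km)
Cumulative distance at Echo ≈ 2164 km.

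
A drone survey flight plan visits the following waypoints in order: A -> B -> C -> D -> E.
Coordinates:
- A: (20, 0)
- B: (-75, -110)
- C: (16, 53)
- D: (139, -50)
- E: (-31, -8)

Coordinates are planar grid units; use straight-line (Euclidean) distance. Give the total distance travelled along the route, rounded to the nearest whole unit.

Leg distances:
A→B: 145.3  (cumulative 145.3)
B→C: 186.7  (cumulative 332.0)
C→D: 160.4  (cumulative 492.5)
D→E: 175.1  (cumulative 667.6)
Total route length ≈ 668.

668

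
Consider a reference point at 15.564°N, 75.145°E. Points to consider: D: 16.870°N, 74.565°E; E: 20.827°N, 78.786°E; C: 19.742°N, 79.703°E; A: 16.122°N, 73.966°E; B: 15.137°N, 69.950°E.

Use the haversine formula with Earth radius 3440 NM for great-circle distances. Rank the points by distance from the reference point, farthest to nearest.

Distances from the reference point:
E 20.827°N, 78.786°E: 378.1 NM
C 19.742°N, 79.703°E: 361.8 NM
B 15.137°N, 69.950°E: 301.9 NM
D 16.870°N, 74.565°E: 85.2 NM
A 16.122°N, 73.966°E: 75.9 NM

E, C, B, D, A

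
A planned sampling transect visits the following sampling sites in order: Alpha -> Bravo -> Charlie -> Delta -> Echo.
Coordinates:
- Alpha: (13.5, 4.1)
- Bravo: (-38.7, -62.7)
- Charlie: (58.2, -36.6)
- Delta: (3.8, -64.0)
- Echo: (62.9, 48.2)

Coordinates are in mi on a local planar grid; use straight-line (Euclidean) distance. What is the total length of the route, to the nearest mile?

Leg distances:
Alpha→Bravo: 84.8 mi  (cumulative 84.8 mi)
Bravo→Charlie: 100.4 mi  (cumulative 185.1 mi)
Charlie→Delta: 60.9 mi  (cumulative 246.0 mi)
Delta→Echo: 126.8 mi  (cumulative 372.9 mi)
Total route length ≈ 373 mi.

373 mi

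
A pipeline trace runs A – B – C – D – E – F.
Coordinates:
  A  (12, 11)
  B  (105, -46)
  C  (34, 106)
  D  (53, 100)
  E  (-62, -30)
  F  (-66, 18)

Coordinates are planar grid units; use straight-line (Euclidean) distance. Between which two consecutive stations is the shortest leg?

Leg distances:
A→B: 109.1
B→C: 167.8
C→D: 19.9
D→E: 173.6
E→F: 48.2
The shortest leg is C–D at 19.9.

C–D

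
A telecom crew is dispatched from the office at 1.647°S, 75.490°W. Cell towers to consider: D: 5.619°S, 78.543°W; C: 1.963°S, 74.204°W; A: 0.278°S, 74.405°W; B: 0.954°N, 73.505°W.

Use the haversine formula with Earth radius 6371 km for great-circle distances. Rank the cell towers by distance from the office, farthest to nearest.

Distances from the office:
D 5.619°S, 78.543°W: 556.6 km
B 0.954°N, 73.505°W: 363.8 km
A 0.278°S, 74.405°W: 194.2 km
C 1.963°S, 74.204°W: 147.2 km

D, B, A, C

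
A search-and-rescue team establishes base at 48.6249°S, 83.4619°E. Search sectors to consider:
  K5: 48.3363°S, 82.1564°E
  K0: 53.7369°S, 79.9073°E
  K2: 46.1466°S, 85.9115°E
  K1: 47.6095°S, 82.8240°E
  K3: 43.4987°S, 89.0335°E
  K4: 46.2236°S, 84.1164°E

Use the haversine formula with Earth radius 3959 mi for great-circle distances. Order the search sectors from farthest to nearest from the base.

Computing each great-circle distance from 48.6249°S, 83.4619°E:
K3 43.4987°S, 89.0335°E: 443.4 mi
K0 53.7369°S, 79.9073°E: 385.2 mi
K2 46.1466°S, 85.9115°E: 206.0 mi
K4 46.2236°S, 84.1164°E: 168.7 mi
K1 47.6095°S, 82.8240°E: 76.1 mi
K5 48.3363°S, 82.1564°E: 63.0 mi

K3, K0, K2, K4, K1, K5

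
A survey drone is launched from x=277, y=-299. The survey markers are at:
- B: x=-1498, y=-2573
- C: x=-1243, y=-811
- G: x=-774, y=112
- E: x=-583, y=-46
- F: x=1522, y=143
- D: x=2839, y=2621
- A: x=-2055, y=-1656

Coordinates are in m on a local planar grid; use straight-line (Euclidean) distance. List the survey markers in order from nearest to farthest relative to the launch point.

Distance from the launch point at x=277, y=-299 to each:
E x=-583, y=-46: 896.4 m
G x=-774, y=112: 1128.5 m
F x=1522, y=143: 1321.1 m
C x=-1243, y=-811: 1603.9 m
A x=-2055, y=-1656: 2698.1 m
B x=-1498, y=-2573: 2884.7 m
D x=2839, y=2621: 3884.6 m

E, G, F, C, A, B, D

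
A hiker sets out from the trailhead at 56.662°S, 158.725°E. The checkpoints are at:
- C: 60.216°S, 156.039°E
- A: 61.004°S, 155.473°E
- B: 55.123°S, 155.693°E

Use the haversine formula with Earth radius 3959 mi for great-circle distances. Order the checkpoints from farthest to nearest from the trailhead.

Distance from the trailhead at 56.662°S, 158.725°E to each:
A 61.004°S, 155.473°E: 321.7 mi
C 60.216°S, 156.039°E: 264.0 mi
B 55.123°S, 155.693°E: 158.4 mi

A, C, B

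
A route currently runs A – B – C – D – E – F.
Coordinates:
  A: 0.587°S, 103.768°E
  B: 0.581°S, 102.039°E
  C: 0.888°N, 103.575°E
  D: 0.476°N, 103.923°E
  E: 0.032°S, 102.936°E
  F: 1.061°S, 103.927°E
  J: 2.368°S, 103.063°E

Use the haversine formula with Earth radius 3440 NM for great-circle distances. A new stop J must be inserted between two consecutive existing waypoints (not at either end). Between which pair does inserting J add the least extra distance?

Added distance for inserting J between each consecutive pair:
A–B: 134.8 NM
B–C: 193.9 NM
C–D: 343.9 NM
D–E: 252.2 NM
E–F: 148.7 NM
Smallest added distance is 134.8 NM, inserting between A and B.

between A and B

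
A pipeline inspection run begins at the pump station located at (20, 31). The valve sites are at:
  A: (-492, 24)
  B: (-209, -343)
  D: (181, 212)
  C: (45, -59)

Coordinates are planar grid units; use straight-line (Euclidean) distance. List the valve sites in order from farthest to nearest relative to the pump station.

Distances from the pump station:
A (-492, 24): 512.0
B (-209, -343): 438.5
D (181, 212): 242.2
C (45, -59): 93.4

A, B, D, C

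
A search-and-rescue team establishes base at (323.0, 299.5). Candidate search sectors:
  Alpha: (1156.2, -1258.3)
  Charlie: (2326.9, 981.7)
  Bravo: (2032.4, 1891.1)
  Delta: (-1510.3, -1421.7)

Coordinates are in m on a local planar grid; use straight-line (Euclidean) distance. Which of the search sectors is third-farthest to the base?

Distances from the base ((323.0, 299.5)):
Delta: 2514.7 m
Bravo: 2335.6 m
Charlie: 2116.8 m
Alpha: 1766.6 m
The third-farthest is Charlie at 2116.8 m.

Charlie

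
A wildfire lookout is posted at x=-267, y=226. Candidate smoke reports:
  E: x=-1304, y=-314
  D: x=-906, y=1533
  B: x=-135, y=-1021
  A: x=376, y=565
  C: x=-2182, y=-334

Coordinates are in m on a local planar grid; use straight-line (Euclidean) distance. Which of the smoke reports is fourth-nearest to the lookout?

Distances from the lookout (x=-267, y=226):
A: 726.9 m
E: 1169.2 m
B: 1254.0 m
D: 1454.8 m
C: 1995.2 m
The fourth-nearest is D at 1454.8 m.

D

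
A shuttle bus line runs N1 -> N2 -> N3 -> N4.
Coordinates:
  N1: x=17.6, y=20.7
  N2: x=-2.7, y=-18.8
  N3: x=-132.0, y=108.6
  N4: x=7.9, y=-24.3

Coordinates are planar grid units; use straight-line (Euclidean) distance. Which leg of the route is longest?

Leg distances:
N1→N2: 44.4
N2→N3: 181.5
N3→N4: 193.0
The longest leg is N3–N4 at 193.0.

N3–N4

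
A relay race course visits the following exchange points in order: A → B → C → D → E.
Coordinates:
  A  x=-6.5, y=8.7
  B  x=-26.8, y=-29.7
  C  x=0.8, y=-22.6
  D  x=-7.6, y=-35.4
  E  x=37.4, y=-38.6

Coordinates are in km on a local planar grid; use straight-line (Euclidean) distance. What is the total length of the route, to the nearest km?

Leg distances:
A→B: 43.4 km  (cumulative 43.4 km)
B→C: 28.5 km  (cumulative 71.9 km)
C→D: 15.3 km  (cumulative 87.2 km)
D→E: 45.1 km  (cumulative 132.4 km)
Total route length ≈ 132 km.

132 km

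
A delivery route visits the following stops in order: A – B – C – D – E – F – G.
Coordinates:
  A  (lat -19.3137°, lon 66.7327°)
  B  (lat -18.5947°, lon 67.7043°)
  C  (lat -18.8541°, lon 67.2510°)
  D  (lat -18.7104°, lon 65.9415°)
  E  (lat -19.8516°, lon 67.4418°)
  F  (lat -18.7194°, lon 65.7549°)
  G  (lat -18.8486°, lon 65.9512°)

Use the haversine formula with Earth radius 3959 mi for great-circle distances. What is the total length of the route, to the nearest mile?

478 mi

Leg distances:
A→B: 80.6 mi  (cumulative 80.6 mi)
B→C: 34.7 mi  (cumulative 115.3 mi)
C→D: 86.2 mi  (cumulative 201.5 mi)
D→E: 125.7 mi  (cumulative 327.2 mi)
E→F: 135.0 mi  (cumulative 462.2 mi)
F→G: 15.6 mi  (cumulative 477.8 mi)
Total route length ≈ 478 mi.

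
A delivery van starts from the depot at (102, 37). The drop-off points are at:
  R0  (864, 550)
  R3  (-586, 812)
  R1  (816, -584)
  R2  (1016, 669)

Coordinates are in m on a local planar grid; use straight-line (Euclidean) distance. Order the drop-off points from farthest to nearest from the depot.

Distance from the depot at (102, 37) to each:
R2 (1016, 669): 1111.2 m
R3 (-586, 812): 1036.3 m
R1 (816, -584): 946.3 m
R0 (864, 550): 918.6 m

R2, R3, R1, R0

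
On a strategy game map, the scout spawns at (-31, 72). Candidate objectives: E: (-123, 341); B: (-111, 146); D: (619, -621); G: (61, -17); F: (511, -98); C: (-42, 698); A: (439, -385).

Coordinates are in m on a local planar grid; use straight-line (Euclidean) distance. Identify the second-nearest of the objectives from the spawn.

Distance to each, sorted:
B: 109.0 m
G: 128.0 m
E: 284.3 m
F: 568.0 m
C: 626.1 m
A: 655.6 m
D: 950.1 m
The second-nearest is G at 128.0 m.

G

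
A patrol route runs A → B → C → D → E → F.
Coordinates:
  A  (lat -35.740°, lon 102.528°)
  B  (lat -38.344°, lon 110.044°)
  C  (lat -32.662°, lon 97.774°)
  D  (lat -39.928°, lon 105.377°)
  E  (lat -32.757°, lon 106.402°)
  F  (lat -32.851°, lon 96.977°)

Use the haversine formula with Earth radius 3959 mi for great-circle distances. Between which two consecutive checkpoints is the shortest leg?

A–B

Leg distances:
A→B: 451.7 mi
B→C: 793.0 mi
C→D: 656.2 mi
D→E: 498.8 mi
E→F: 547.2 mi
The shortest leg is A–B at 451.7 mi.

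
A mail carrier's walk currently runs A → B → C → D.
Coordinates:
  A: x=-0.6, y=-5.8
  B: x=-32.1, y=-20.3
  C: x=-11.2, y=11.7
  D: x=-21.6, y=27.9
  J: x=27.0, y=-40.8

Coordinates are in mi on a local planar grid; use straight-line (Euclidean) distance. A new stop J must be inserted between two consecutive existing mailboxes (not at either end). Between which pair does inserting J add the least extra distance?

Added distance for inserting J between each consecutive pair:
A–B: 72.5 mi
B–C: 89.3 mi
C–D: 129.8 mi
Smallest added distance is 72.5 mi, inserting between A and B.

between A and B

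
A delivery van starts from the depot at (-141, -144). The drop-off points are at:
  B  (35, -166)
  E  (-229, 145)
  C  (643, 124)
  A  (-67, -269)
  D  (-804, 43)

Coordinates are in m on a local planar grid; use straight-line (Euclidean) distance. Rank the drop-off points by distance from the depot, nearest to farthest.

A, B, E, D, C

Computing each straight-line distance from (-141, -144):
A (-67, -269): 145.3 m
B (35, -166): 177.4 m
E (-229, 145): 302.1 m
D (-804, 43): 688.9 m
C (643, 124): 828.5 m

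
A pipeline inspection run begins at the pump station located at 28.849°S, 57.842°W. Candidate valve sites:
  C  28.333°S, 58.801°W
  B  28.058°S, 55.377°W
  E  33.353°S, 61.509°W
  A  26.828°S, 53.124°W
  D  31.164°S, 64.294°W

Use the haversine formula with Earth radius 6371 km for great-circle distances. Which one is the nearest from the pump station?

Distances from the pump station (28.849°S, 57.842°W):
C: 109.8 km
B: 256.5 km
A: 515.4 km
E: 610.4 km
D: 672.3 km
The nearest is C at 109.8 km.

C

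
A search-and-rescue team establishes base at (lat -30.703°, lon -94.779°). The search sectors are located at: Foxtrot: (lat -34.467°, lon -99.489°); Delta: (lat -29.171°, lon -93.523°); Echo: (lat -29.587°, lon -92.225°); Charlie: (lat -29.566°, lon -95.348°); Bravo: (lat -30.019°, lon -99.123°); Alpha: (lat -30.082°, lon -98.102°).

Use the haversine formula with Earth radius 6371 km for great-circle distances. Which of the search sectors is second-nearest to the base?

Distance to each, sorted:
Charlie: 137.8 km
Delta: 209.0 km
Echo: 275.1 km
Alpha: 326.1 km
Bravo: 423.6 km
Foxtrot: 608.0 km
The second-nearest is Delta at 209.0 km.

Delta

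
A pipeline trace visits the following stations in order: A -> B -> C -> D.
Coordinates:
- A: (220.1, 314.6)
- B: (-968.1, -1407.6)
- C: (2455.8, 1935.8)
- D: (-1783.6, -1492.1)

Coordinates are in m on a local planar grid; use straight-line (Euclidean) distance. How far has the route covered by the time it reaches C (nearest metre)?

Leg distances:
A→B: 2092.3 m  (cumulative 2092.3 m)
B→C: 4785.5 m  (cumulative 6877.9 m)
Cumulative distance at C ≈ 6878 m.

6878 m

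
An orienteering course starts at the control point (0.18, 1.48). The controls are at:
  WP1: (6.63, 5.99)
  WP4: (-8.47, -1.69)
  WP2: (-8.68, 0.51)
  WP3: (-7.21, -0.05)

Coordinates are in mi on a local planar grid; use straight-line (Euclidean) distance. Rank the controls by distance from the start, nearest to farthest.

WP3, WP1, WP2, WP4

Distance from the start at (0.18, 1.48) to each:
WP3 (-7.21, -0.05): 7.5 mi
WP1 (6.63, 5.99): 7.9 mi
WP2 (-8.68, 0.51): 8.9 mi
WP4 (-8.47, -1.69): 9.2 mi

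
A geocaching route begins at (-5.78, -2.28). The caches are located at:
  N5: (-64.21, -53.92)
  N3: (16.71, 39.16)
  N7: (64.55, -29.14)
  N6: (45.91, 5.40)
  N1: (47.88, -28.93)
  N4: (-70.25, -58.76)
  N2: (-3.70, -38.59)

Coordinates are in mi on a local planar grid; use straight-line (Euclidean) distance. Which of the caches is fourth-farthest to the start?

N1

Distances from the start ((-5.78, -2.28)):
N4: 85.7 mi
N5: 78.0 mi
N7: 75.3 mi
N1: 59.9 mi
N6: 52.3 mi
N3: 47.1 mi
N2: 36.4 mi
The fourth-farthest is N1 at 59.9 mi.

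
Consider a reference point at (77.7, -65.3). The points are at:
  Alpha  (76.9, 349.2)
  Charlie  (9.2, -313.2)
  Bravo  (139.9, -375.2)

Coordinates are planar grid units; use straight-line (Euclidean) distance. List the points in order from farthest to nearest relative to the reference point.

Computing each straight-line distance from (77.7, -65.3):
Alpha (76.9, 349.2): 414.5
Bravo (139.9, -375.2): 316.1
Charlie (9.2, -313.2): 257.2

Alpha, Bravo, Charlie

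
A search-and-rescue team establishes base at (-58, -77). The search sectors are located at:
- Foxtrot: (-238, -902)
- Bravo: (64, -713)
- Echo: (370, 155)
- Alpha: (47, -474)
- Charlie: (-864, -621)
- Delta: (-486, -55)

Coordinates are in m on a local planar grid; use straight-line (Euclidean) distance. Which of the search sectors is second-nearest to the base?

Delta

Distance to each, sorted:
Alpha: 410.7 m
Delta: 428.6 m
Echo: 486.8 m
Bravo: 647.6 m
Foxtrot: 844.4 m
Charlie: 972.4 m
The second-nearest is Delta at 428.6 m.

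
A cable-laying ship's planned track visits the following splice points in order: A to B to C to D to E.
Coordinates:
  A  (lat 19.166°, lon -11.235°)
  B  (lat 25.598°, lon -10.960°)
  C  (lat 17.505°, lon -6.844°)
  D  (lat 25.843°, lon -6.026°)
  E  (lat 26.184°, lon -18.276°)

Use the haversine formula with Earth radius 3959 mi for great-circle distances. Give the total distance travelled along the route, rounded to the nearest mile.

Leg distances:
A→B: 444.8 mi  (cumulative 444.8 mi)
B→C: 618.5 mi  (cumulative 1063.3 mi)
C→D: 578.5 mi  (cumulative 1641.8 mi)
D→E: 760.8 mi  (cumulative 2402.6 mi)
Total route length ≈ 2403 mi.

2403 mi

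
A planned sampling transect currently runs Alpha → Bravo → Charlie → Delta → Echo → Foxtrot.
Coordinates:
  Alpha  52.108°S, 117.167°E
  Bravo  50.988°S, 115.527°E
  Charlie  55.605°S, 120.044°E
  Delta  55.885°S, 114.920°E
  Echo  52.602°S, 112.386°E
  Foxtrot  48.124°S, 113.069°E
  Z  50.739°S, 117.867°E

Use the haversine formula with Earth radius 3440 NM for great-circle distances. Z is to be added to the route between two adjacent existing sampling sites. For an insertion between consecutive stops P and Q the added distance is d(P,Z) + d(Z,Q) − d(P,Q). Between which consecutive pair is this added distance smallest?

Added distance for inserting Z between each consecutive pair:
Alpha–Bravo: 85.3 NM
Bravo–Charlie: 71.4 NM
Charlie–Delta: 455.0 NM
Delta–Echo: 342.9 NM
Echo–Foxtrot: 206.9 NM
Smallest added distance is 71.4 NM, inserting between Bravo and Charlie.

between Bravo and Charlie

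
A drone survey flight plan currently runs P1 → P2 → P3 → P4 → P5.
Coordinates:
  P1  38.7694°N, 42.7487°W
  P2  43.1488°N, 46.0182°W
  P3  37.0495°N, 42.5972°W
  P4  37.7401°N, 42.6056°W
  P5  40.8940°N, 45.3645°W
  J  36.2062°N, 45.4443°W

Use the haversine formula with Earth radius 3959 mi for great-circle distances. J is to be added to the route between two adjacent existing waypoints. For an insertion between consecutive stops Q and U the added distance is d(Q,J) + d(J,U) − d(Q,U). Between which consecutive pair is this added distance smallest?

Added distance for inserting J between each consecutive pair:
P1–P2: 364.0 mi
P2–P3: 190.5 mi
P3–P4: 309.7 mi
P4–P5: 250.0 mi
Smallest added distance is 190.5 mi, inserting between P2 and P3.

between P2 and P3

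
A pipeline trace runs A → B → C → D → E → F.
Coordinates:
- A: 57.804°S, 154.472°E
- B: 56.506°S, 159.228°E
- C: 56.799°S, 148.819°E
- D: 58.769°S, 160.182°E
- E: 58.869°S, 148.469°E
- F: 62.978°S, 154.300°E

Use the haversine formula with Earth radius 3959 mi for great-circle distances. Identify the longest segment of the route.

Leg distances:
A→B: 199.5 mi
B→C: 395.5 mi
C→D: 439.5 mi
D→E: 418.6 mi
E→F: 344.6 mi
The longest leg is C–D at 439.5 mi.

C–D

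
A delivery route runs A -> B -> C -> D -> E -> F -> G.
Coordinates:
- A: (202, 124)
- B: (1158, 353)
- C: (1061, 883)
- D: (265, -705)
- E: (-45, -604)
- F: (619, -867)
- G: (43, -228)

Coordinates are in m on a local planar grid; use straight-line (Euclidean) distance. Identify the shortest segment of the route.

Leg distances:
A→B: 983.0 m
B→C: 538.8 m
C→D: 1776.3 m
D→E: 326.0 m
E→F: 714.2 m
F→G: 860.3 m
The shortest leg is D–E at 326.0 m.

D–E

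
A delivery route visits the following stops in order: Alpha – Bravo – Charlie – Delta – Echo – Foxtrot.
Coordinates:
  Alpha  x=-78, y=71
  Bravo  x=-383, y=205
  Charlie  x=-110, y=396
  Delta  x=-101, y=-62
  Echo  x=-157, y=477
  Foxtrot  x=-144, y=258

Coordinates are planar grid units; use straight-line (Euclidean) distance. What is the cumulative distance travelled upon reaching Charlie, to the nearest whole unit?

Leg distances:
Alpha→Bravo: 333.1  (cumulative 333.1)
Bravo→Charlie: 333.2  (cumulative 666.3)
Cumulative distance at Charlie ≈ 666.

666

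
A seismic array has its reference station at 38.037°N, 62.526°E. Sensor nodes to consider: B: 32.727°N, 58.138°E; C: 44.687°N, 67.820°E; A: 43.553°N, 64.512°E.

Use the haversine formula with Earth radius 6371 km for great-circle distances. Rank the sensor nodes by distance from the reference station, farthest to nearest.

C, B, A

Distance from the reference station at 38.037°N, 62.526°E to each:
C 44.687°N, 67.820°E: 860.9 km
B 32.727°N, 58.138°E: 711.7 km
A 43.553°N, 64.512°E: 635.7 km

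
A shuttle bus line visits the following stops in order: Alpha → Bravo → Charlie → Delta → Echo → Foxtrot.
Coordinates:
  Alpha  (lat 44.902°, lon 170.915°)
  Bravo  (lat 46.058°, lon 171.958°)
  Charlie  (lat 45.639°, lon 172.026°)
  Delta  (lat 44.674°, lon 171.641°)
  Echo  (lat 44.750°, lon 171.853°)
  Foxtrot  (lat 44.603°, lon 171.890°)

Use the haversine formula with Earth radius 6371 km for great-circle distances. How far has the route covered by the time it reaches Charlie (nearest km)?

Leg distances:
Alpha→Bravo: 152.1 km  (cumulative 152.1 km)
Bravo→Charlie: 46.9 km  (cumulative 199.0 km)
Cumulative distance at Charlie ≈ 199 km.

199 km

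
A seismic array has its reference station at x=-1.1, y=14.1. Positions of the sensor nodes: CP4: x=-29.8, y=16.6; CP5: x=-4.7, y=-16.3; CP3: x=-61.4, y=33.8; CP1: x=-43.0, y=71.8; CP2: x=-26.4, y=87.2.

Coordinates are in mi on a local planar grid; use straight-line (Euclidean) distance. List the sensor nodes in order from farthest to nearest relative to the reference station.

Distance from the reference station at x=-1.1, y=14.1 to each:
CP2 x=-26.4, y=87.2: 77.4 mi
CP1 x=-43.0, y=71.8: 71.3 mi
CP3 x=-61.4, y=33.8: 63.4 mi
CP5 x=-4.7, y=-16.3: 30.6 mi
CP4 x=-29.8, y=16.6: 28.8 mi

CP2, CP1, CP3, CP5, CP4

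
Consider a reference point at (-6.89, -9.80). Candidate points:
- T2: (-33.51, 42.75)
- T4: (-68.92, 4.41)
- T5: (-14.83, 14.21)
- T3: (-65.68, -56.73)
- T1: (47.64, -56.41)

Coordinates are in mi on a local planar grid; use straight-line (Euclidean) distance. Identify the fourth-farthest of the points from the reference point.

Distance to each, sorted:
T3: 75.2 mi
T1: 71.7 mi
T4: 63.6 mi
T2: 58.9 mi
T5: 25.3 mi
The fourth-farthest is T2 at 58.9 mi.

T2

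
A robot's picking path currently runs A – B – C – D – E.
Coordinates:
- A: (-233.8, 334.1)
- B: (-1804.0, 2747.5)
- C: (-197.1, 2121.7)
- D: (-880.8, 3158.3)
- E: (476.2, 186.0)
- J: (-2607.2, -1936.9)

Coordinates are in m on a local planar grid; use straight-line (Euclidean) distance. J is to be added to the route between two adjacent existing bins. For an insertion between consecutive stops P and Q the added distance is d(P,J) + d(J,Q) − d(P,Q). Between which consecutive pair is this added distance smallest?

between A and B

Added distance for inserting J between each consecutive pair:
A–B: 5158.4 m
B–C: 7748.6 m
C–D: 8858.2 m
D–E: 5855.9 m
Smallest added distance is 5158.4 m, inserting between A and B.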